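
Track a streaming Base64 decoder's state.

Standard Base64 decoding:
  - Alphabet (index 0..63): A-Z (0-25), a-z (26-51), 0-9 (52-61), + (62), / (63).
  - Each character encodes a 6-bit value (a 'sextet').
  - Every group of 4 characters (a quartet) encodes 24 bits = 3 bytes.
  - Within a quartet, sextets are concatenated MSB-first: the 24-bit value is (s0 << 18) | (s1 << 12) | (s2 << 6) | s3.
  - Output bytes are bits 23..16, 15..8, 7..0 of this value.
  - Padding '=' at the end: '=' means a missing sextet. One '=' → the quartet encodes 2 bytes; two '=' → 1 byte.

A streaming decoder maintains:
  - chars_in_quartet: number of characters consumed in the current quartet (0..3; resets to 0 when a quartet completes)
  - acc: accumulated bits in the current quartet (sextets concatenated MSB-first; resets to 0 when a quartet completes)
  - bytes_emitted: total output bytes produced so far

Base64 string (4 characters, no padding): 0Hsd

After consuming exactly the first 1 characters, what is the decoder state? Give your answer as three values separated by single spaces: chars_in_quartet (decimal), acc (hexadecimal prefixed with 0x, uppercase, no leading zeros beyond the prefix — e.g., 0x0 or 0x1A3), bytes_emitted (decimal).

After char 0 ('0'=52): chars_in_quartet=1 acc=0x34 bytes_emitted=0

Answer: 1 0x34 0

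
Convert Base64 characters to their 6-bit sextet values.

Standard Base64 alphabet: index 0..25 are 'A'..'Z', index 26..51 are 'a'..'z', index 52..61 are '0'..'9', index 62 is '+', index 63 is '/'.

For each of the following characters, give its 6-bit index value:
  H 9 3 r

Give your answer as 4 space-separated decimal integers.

'H': A..Z range, ord('H') − ord('A') = 7
'9': 0..9 range, 52 + ord('9') − ord('0') = 61
'3': 0..9 range, 52 + ord('3') − ord('0') = 55
'r': a..z range, 26 + ord('r') − ord('a') = 43

Answer: 7 61 55 43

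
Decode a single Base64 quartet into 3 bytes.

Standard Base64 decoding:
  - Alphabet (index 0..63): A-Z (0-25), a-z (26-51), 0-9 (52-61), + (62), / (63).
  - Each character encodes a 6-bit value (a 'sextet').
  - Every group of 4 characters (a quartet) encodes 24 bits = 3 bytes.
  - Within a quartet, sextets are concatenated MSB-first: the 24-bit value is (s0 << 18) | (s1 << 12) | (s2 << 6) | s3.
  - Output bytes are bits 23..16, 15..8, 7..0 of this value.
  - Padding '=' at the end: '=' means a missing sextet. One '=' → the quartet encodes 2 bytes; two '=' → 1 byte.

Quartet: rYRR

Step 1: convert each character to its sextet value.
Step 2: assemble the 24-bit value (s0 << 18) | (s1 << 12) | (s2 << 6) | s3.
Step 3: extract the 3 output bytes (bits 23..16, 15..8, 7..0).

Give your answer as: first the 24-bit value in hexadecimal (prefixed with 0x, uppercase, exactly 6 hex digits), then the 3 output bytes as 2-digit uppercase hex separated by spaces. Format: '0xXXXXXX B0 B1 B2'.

Sextets: r=43, Y=24, R=17, R=17
24-bit: (43<<18) | (24<<12) | (17<<6) | 17
      = 0xAC0000 | 0x018000 | 0x000440 | 0x000011
      = 0xAD8451
Bytes: (v>>16)&0xFF=AD, (v>>8)&0xFF=84, v&0xFF=51

Answer: 0xAD8451 AD 84 51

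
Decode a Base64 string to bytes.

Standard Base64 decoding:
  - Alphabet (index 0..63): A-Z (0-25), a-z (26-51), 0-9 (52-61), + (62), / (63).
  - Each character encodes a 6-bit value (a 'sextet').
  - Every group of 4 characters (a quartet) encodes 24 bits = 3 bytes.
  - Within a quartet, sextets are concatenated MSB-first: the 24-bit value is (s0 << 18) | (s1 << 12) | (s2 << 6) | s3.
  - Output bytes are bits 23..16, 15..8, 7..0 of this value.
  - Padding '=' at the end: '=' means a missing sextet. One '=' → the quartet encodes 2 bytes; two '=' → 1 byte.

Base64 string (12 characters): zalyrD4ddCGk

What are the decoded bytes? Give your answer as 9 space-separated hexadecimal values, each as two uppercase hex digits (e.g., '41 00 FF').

Answer: CD A9 72 AC 3E 1D 74 21 A4

Derivation:
After char 0 ('z'=51): chars_in_quartet=1 acc=0x33 bytes_emitted=0
After char 1 ('a'=26): chars_in_quartet=2 acc=0xCDA bytes_emitted=0
After char 2 ('l'=37): chars_in_quartet=3 acc=0x336A5 bytes_emitted=0
After char 3 ('y'=50): chars_in_quartet=4 acc=0xCDA972 -> emit CD A9 72, reset; bytes_emitted=3
After char 4 ('r'=43): chars_in_quartet=1 acc=0x2B bytes_emitted=3
After char 5 ('D'=3): chars_in_quartet=2 acc=0xAC3 bytes_emitted=3
After char 6 ('4'=56): chars_in_quartet=3 acc=0x2B0F8 bytes_emitted=3
After char 7 ('d'=29): chars_in_quartet=4 acc=0xAC3E1D -> emit AC 3E 1D, reset; bytes_emitted=6
After char 8 ('d'=29): chars_in_quartet=1 acc=0x1D bytes_emitted=6
After char 9 ('C'=2): chars_in_quartet=2 acc=0x742 bytes_emitted=6
After char 10 ('G'=6): chars_in_quartet=3 acc=0x1D086 bytes_emitted=6
After char 11 ('k'=36): chars_in_quartet=4 acc=0x7421A4 -> emit 74 21 A4, reset; bytes_emitted=9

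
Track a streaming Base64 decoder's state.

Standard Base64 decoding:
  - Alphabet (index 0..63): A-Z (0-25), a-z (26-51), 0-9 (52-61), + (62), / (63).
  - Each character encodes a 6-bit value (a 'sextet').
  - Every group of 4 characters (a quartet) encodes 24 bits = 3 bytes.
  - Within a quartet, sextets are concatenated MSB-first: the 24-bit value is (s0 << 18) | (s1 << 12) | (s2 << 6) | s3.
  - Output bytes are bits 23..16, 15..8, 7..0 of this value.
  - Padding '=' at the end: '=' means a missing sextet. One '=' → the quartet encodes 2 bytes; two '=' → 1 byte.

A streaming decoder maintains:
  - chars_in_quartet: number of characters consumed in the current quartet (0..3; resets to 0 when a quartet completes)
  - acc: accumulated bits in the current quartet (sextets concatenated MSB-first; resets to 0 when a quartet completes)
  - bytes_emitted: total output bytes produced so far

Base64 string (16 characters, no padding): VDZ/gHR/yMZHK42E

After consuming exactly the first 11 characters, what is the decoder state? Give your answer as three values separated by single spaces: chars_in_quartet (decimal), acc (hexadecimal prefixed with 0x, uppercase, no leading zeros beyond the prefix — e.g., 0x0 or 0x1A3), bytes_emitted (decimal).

Answer: 3 0x32319 6

Derivation:
After char 0 ('V'=21): chars_in_quartet=1 acc=0x15 bytes_emitted=0
After char 1 ('D'=3): chars_in_quartet=2 acc=0x543 bytes_emitted=0
After char 2 ('Z'=25): chars_in_quartet=3 acc=0x150D9 bytes_emitted=0
After char 3 ('/'=63): chars_in_quartet=4 acc=0x54367F -> emit 54 36 7F, reset; bytes_emitted=3
After char 4 ('g'=32): chars_in_quartet=1 acc=0x20 bytes_emitted=3
After char 5 ('H'=7): chars_in_quartet=2 acc=0x807 bytes_emitted=3
After char 6 ('R'=17): chars_in_quartet=3 acc=0x201D1 bytes_emitted=3
After char 7 ('/'=63): chars_in_quartet=4 acc=0x80747F -> emit 80 74 7F, reset; bytes_emitted=6
After char 8 ('y'=50): chars_in_quartet=1 acc=0x32 bytes_emitted=6
After char 9 ('M'=12): chars_in_quartet=2 acc=0xC8C bytes_emitted=6
After char 10 ('Z'=25): chars_in_quartet=3 acc=0x32319 bytes_emitted=6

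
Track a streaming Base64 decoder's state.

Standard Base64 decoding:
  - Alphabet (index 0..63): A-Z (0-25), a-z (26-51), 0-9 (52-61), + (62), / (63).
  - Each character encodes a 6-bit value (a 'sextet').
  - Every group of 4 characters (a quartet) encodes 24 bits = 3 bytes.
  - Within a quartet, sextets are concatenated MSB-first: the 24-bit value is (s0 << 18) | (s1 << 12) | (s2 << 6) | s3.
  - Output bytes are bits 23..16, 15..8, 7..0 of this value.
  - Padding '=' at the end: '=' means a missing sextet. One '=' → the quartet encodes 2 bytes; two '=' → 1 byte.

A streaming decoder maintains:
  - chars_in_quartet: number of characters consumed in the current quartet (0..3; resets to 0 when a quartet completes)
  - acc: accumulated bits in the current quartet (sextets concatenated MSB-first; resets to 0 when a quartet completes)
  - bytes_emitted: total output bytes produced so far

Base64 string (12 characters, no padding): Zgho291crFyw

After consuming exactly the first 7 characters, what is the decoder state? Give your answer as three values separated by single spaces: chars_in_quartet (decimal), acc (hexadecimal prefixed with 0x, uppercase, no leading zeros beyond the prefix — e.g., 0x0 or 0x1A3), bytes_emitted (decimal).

After char 0 ('Z'=25): chars_in_quartet=1 acc=0x19 bytes_emitted=0
After char 1 ('g'=32): chars_in_quartet=2 acc=0x660 bytes_emitted=0
After char 2 ('h'=33): chars_in_quartet=3 acc=0x19821 bytes_emitted=0
After char 3 ('o'=40): chars_in_quartet=4 acc=0x660868 -> emit 66 08 68, reset; bytes_emitted=3
After char 4 ('2'=54): chars_in_quartet=1 acc=0x36 bytes_emitted=3
After char 5 ('9'=61): chars_in_quartet=2 acc=0xDBD bytes_emitted=3
After char 6 ('1'=53): chars_in_quartet=3 acc=0x36F75 bytes_emitted=3

Answer: 3 0x36F75 3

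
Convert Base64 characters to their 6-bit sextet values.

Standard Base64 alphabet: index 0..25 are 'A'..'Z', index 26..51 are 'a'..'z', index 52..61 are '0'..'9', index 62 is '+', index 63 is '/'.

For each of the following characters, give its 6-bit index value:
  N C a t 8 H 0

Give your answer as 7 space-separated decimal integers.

'N': A..Z range, ord('N') − ord('A') = 13
'C': A..Z range, ord('C') − ord('A') = 2
'a': a..z range, 26 + ord('a') − ord('a') = 26
't': a..z range, 26 + ord('t') − ord('a') = 45
'8': 0..9 range, 52 + ord('8') − ord('0') = 60
'H': A..Z range, ord('H') − ord('A') = 7
'0': 0..9 range, 52 + ord('0') − ord('0') = 52

Answer: 13 2 26 45 60 7 52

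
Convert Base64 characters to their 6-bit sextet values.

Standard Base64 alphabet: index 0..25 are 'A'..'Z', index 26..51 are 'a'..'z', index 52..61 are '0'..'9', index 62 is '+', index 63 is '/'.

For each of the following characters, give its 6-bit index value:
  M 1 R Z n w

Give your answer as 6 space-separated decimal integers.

'M': A..Z range, ord('M') − ord('A') = 12
'1': 0..9 range, 52 + ord('1') − ord('0') = 53
'R': A..Z range, ord('R') − ord('A') = 17
'Z': A..Z range, ord('Z') − ord('A') = 25
'n': a..z range, 26 + ord('n') − ord('a') = 39
'w': a..z range, 26 + ord('w') − ord('a') = 48

Answer: 12 53 17 25 39 48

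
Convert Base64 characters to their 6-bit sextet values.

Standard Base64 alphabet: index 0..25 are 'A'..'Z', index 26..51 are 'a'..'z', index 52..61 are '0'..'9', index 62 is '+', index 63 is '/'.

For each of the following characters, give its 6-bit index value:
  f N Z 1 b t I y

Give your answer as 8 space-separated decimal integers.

'f': a..z range, 26 + ord('f') − ord('a') = 31
'N': A..Z range, ord('N') − ord('A') = 13
'Z': A..Z range, ord('Z') − ord('A') = 25
'1': 0..9 range, 52 + ord('1') − ord('0') = 53
'b': a..z range, 26 + ord('b') − ord('a') = 27
't': a..z range, 26 + ord('t') − ord('a') = 45
'I': A..Z range, ord('I') − ord('A') = 8
'y': a..z range, 26 + ord('y') − ord('a') = 50

Answer: 31 13 25 53 27 45 8 50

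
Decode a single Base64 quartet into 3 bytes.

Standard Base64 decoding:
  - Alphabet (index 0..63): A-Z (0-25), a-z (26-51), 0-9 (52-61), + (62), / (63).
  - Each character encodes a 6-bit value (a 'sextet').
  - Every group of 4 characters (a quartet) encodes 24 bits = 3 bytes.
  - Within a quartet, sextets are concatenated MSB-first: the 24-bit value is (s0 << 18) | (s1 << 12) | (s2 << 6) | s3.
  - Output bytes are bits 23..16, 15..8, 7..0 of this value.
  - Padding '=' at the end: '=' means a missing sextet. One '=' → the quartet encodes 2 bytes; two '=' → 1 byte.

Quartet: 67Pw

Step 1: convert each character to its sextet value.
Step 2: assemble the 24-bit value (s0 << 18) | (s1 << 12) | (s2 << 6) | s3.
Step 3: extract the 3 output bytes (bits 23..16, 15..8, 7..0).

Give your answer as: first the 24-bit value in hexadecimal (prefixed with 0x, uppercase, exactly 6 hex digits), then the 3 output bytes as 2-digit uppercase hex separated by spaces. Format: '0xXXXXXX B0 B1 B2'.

Answer: 0xEBB3F0 EB B3 F0

Derivation:
Sextets: 6=58, 7=59, P=15, w=48
24-bit: (58<<18) | (59<<12) | (15<<6) | 48
      = 0xE80000 | 0x03B000 | 0x0003C0 | 0x000030
      = 0xEBB3F0
Bytes: (v>>16)&0xFF=EB, (v>>8)&0xFF=B3, v&0xFF=F0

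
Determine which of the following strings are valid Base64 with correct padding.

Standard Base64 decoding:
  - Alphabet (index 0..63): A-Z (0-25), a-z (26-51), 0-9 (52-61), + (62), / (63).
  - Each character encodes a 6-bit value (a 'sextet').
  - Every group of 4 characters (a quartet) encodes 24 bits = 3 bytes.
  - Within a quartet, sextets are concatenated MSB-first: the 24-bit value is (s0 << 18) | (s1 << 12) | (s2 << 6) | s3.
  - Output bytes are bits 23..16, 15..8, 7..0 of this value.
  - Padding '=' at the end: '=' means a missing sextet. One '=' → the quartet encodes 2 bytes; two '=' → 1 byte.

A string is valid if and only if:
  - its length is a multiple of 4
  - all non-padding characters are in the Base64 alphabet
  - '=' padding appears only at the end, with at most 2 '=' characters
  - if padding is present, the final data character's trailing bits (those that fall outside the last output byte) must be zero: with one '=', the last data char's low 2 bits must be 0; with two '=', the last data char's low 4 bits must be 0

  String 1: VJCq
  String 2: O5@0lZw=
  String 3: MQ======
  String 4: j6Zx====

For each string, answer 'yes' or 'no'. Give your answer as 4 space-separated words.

Answer: yes no no no

Derivation:
String 1: 'VJCq' → valid
String 2: 'O5@0lZw=' → invalid (bad char(s): ['@'])
String 3: 'MQ======' → invalid (6 pad chars (max 2))
String 4: 'j6Zx====' → invalid (4 pad chars (max 2))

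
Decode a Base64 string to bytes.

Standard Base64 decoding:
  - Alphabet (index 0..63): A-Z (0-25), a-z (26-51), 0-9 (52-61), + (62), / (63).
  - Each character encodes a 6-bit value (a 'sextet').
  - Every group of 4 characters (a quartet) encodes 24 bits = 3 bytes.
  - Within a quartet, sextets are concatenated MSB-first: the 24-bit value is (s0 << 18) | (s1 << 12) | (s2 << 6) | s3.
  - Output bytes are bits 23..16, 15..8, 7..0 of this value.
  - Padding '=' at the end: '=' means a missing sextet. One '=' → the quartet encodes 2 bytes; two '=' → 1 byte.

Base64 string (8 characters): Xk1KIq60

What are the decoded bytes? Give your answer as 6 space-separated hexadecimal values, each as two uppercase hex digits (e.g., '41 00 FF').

After char 0 ('X'=23): chars_in_quartet=1 acc=0x17 bytes_emitted=0
After char 1 ('k'=36): chars_in_quartet=2 acc=0x5E4 bytes_emitted=0
After char 2 ('1'=53): chars_in_quartet=3 acc=0x17935 bytes_emitted=0
After char 3 ('K'=10): chars_in_quartet=4 acc=0x5E4D4A -> emit 5E 4D 4A, reset; bytes_emitted=3
After char 4 ('I'=8): chars_in_quartet=1 acc=0x8 bytes_emitted=3
After char 5 ('q'=42): chars_in_quartet=2 acc=0x22A bytes_emitted=3
After char 6 ('6'=58): chars_in_quartet=3 acc=0x8ABA bytes_emitted=3
After char 7 ('0'=52): chars_in_quartet=4 acc=0x22AEB4 -> emit 22 AE B4, reset; bytes_emitted=6

Answer: 5E 4D 4A 22 AE B4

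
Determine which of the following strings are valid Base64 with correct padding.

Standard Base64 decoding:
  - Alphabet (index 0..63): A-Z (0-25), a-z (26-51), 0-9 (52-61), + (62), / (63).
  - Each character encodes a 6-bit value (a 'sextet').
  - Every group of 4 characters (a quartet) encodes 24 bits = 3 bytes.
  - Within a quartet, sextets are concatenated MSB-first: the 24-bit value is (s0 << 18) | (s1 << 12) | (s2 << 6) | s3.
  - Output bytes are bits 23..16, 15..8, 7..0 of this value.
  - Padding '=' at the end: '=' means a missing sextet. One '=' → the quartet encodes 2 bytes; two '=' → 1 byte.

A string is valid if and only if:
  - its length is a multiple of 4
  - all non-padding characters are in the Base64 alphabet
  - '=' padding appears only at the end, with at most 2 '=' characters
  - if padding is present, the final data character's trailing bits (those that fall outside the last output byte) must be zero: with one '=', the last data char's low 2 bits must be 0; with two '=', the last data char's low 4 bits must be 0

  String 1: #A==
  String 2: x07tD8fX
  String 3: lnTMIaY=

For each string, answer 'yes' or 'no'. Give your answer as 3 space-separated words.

String 1: '#A==' → invalid (bad char(s): ['#'])
String 2: 'x07tD8fX' → valid
String 3: 'lnTMIaY=' → valid

Answer: no yes yes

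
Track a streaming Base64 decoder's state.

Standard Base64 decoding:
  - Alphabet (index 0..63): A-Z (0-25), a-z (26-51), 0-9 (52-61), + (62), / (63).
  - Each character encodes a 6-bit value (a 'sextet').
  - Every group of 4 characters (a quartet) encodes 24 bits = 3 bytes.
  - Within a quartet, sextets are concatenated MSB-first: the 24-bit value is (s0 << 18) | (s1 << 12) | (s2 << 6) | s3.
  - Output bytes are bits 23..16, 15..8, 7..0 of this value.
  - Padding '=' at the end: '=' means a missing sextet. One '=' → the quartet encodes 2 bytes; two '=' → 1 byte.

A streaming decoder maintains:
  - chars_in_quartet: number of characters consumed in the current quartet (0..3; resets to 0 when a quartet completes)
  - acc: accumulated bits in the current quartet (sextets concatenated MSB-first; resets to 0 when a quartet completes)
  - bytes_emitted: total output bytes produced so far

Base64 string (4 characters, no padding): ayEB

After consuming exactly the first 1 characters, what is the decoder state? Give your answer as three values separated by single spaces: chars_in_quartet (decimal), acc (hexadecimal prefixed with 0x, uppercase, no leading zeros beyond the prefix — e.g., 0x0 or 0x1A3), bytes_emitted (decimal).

Answer: 1 0x1A 0

Derivation:
After char 0 ('a'=26): chars_in_quartet=1 acc=0x1A bytes_emitted=0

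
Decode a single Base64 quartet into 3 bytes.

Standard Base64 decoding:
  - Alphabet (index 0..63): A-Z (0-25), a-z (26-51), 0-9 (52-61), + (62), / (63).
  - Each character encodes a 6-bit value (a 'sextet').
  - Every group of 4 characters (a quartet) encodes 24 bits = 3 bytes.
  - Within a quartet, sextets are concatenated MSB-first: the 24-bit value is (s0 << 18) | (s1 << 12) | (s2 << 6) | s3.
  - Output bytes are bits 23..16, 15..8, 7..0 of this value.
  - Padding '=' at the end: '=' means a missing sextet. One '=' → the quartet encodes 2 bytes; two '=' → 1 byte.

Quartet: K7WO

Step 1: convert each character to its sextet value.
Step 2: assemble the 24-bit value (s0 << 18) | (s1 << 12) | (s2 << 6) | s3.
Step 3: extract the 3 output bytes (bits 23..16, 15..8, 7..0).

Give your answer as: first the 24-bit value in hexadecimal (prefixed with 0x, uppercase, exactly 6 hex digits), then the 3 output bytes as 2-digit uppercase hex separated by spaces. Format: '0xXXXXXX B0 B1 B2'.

Answer: 0x2BB58E 2B B5 8E

Derivation:
Sextets: K=10, 7=59, W=22, O=14
24-bit: (10<<18) | (59<<12) | (22<<6) | 14
      = 0x280000 | 0x03B000 | 0x000580 | 0x00000E
      = 0x2BB58E
Bytes: (v>>16)&0xFF=2B, (v>>8)&0xFF=B5, v&0xFF=8E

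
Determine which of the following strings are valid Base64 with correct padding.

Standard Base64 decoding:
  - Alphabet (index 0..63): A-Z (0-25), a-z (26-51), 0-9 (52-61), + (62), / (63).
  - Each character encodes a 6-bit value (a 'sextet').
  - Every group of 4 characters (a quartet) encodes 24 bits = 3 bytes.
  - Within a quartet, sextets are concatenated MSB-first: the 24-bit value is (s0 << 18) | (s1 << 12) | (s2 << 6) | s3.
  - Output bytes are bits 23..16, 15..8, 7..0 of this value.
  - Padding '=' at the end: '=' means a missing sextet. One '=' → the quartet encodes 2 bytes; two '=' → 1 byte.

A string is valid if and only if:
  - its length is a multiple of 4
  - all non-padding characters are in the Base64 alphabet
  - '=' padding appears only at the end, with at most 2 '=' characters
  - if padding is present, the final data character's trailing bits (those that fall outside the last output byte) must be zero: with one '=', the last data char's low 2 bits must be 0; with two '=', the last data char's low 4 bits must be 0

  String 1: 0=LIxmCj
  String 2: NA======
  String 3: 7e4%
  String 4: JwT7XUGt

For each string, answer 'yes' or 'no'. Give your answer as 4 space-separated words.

Answer: no no no yes

Derivation:
String 1: '0=LIxmCj' → invalid (bad char(s): ['=']; '=' in middle)
String 2: 'NA======' → invalid (6 pad chars (max 2))
String 3: '7e4%' → invalid (bad char(s): ['%'])
String 4: 'JwT7XUGt' → valid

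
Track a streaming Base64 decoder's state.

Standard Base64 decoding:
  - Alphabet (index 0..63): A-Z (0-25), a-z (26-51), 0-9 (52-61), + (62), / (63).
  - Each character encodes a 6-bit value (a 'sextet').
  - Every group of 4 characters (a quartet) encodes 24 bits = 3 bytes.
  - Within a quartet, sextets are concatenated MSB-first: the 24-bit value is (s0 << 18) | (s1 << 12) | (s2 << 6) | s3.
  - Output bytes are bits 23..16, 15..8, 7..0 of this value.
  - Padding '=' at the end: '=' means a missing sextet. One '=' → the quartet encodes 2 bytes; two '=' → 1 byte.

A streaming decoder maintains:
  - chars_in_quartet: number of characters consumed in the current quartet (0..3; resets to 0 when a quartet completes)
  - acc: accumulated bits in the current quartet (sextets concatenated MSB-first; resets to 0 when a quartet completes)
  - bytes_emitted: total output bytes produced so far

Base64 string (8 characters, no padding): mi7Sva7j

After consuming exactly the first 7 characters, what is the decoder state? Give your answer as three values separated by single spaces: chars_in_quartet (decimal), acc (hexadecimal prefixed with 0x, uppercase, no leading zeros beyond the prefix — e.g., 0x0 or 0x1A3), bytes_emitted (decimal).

Answer: 3 0x2F6BB 3

Derivation:
After char 0 ('m'=38): chars_in_quartet=1 acc=0x26 bytes_emitted=0
After char 1 ('i'=34): chars_in_quartet=2 acc=0x9A2 bytes_emitted=0
After char 2 ('7'=59): chars_in_quartet=3 acc=0x268BB bytes_emitted=0
After char 3 ('S'=18): chars_in_quartet=4 acc=0x9A2ED2 -> emit 9A 2E D2, reset; bytes_emitted=3
After char 4 ('v'=47): chars_in_quartet=1 acc=0x2F bytes_emitted=3
After char 5 ('a'=26): chars_in_quartet=2 acc=0xBDA bytes_emitted=3
After char 6 ('7'=59): chars_in_quartet=3 acc=0x2F6BB bytes_emitted=3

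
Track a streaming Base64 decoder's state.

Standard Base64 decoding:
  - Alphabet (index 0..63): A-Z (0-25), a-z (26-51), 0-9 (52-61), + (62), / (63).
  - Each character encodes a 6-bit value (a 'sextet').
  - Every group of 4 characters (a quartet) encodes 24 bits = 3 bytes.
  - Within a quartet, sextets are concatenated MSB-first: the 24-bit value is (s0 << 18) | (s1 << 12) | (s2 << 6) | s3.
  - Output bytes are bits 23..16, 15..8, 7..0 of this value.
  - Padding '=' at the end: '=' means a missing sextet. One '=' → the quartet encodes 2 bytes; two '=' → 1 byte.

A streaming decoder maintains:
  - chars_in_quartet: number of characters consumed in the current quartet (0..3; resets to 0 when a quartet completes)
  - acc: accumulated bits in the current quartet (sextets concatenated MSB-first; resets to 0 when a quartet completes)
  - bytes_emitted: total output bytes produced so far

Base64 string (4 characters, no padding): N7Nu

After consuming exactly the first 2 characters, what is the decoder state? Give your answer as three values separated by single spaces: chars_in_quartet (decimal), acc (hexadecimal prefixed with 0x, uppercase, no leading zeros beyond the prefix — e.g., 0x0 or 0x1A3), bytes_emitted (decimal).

After char 0 ('N'=13): chars_in_quartet=1 acc=0xD bytes_emitted=0
After char 1 ('7'=59): chars_in_quartet=2 acc=0x37B bytes_emitted=0

Answer: 2 0x37B 0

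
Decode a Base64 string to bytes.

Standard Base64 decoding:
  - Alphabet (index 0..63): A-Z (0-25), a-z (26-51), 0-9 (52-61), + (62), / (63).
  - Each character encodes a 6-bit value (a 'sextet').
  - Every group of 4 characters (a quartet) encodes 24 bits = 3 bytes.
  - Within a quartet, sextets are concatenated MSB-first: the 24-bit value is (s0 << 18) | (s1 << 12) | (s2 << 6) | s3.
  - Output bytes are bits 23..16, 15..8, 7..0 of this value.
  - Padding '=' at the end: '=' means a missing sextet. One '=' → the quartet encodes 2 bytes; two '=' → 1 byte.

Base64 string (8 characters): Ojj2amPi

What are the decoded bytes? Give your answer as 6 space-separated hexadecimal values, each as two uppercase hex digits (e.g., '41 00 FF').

Answer: 3A 38 F6 6A 63 E2

Derivation:
After char 0 ('O'=14): chars_in_quartet=1 acc=0xE bytes_emitted=0
After char 1 ('j'=35): chars_in_quartet=2 acc=0x3A3 bytes_emitted=0
After char 2 ('j'=35): chars_in_quartet=3 acc=0xE8E3 bytes_emitted=0
After char 3 ('2'=54): chars_in_quartet=4 acc=0x3A38F6 -> emit 3A 38 F6, reset; bytes_emitted=3
After char 4 ('a'=26): chars_in_quartet=1 acc=0x1A bytes_emitted=3
After char 5 ('m'=38): chars_in_quartet=2 acc=0x6A6 bytes_emitted=3
After char 6 ('P'=15): chars_in_quartet=3 acc=0x1A98F bytes_emitted=3
After char 7 ('i'=34): chars_in_quartet=4 acc=0x6A63E2 -> emit 6A 63 E2, reset; bytes_emitted=6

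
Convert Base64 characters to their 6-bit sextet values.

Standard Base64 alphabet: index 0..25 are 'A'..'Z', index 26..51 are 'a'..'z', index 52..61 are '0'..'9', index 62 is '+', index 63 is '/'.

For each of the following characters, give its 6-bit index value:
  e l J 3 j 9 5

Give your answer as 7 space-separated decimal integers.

'e': a..z range, 26 + ord('e') − ord('a') = 30
'l': a..z range, 26 + ord('l') − ord('a') = 37
'J': A..Z range, ord('J') − ord('A') = 9
'3': 0..9 range, 52 + ord('3') − ord('0') = 55
'j': a..z range, 26 + ord('j') − ord('a') = 35
'9': 0..9 range, 52 + ord('9') − ord('0') = 61
'5': 0..9 range, 52 + ord('5') − ord('0') = 57

Answer: 30 37 9 55 35 61 57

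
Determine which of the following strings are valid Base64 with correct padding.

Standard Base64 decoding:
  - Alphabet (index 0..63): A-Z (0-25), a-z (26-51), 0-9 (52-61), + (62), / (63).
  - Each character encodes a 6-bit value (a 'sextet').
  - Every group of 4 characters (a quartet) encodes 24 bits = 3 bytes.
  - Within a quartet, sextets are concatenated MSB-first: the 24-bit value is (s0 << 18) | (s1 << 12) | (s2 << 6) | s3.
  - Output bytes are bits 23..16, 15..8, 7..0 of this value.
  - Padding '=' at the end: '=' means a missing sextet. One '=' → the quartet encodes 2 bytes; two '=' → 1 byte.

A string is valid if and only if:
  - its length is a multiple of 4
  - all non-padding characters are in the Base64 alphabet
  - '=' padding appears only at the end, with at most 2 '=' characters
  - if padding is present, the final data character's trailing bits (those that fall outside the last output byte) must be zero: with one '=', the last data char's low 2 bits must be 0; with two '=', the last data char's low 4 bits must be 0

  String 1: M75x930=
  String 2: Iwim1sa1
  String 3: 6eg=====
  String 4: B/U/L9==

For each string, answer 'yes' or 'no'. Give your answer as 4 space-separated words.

String 1: 'M75x930=' → valid
String 2: 'Iwim1sa1' → valid
String 3: '6eg=====' → invalid (5 pad chars (max 2))
String 4: 'B/U/L9==' → invalid (bad trailing bits)

Answer: yes yes no no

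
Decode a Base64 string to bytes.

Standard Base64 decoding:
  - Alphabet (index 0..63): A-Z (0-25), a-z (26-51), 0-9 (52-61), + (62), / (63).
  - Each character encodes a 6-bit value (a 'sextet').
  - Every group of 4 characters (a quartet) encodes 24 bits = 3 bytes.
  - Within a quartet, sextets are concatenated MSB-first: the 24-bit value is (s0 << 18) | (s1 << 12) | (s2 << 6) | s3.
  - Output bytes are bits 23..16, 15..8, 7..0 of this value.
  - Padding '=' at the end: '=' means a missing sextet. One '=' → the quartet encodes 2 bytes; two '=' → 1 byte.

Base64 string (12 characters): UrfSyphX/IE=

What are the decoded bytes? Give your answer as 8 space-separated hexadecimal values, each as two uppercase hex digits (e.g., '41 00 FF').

Answer: 52 B7 D2 CA 98 57 FC 81

Derivation:
After char 0 ('U'=20): chars_in_quartet=1 acc=0x14 bytes_emitted=0
After char 1 ('r'=43): chars_in_quartet=2 acc=0x52B bytes_emitted=0
After char 2 ('f'=31): chars_in_quartet=3 acc=0x14ADF bytes_emitted=0
After char 3 ('S'=18): chars_in_quartet=4 acc=0x52B7D2 -> emit 52 B7 D2, reset; bytes_emitted=3
After char 4 ('y'=50): chars_in_quartet=1 acc=0x32 bytes_emitted=3
After char 5 ('p'=41): chars_in_quartet=2 acc=0xCA9 bytes_emitted=3
After char 6 ('h'=33): chars_in_quartet=3 acc=0x32A61 bytes_emitted=3
After char 7 ('X'=23): chars_in_quartet=4 acc=0xCA9857 -> emit CA 98 57, reset; bytes_emitted=6
After char 8 ('/'=63): chars_in_quartet=1 acc=0x3F bytes_emitted=6
After char 9 ('I'=8): chars_in_quartet=2 acc=0xFC8 bytes_emitted=6
After char 10 ('E'=4): chars_in_quartet=3 acc=0x3F204 bytes_emitted=6
Padding '=': partial quartet acc=0x3F204 -> emit FC 81; bytes_emitted=8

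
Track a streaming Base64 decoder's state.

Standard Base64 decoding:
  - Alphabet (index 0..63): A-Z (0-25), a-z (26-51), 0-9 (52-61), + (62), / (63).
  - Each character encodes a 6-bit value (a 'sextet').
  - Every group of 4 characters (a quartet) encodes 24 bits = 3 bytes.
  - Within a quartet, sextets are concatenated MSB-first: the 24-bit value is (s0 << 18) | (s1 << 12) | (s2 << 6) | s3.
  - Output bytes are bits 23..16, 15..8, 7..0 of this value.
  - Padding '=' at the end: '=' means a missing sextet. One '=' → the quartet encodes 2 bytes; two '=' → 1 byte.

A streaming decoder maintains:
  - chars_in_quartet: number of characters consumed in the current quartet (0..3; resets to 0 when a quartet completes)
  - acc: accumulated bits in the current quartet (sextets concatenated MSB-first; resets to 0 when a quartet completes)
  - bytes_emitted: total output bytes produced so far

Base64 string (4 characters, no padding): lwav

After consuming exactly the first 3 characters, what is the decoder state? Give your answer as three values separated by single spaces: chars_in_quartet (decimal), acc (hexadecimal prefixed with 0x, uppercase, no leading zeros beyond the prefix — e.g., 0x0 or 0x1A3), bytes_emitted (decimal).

After char 0 ('l'=37): chars_in_quartet=1 acc=0x25 bytes_emitted=0
After char 1 ('w'=48): chars_in_quartet=2 acc=0x970 bytes_emitted=0
After char 2 ('a'=26): chars_in_quartet=3 acc=0x25C1A bytes_emitted=0

Answer: 3 0x25C1A 0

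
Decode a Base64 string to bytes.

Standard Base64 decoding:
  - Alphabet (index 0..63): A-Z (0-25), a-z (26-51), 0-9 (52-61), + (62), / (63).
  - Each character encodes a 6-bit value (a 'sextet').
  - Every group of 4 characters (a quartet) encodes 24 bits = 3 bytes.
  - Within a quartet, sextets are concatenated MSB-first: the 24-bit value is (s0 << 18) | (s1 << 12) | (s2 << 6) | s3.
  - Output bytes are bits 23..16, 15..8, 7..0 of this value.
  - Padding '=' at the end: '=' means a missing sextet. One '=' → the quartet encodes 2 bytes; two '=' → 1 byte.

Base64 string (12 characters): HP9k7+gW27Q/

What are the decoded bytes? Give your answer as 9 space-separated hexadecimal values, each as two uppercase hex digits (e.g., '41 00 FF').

Answer: 1C FF 64 EF E8 16 DB B4 3F

Derivation:
After char 0 ('H'=7): chars_in_quartet=1 acc=0x7 bytes_emitted=0
After char 1 ('P'=15): chars_in_quartet=2 acc=0x1CF bytes_emitted=0
After char 2 ('9'=61): chars_in_quartet=3 acc=0x73FD bytes_emitted=0
After char 3 ('k'=36): chars_in_quartet=4 acc=0x1CFF64 -> emit 1C FF 64, reset; bytes_emitted=3
After char 4 ('7'=59): chars_in_quartet=1 acc=0x3B bytes_emitted=3
After char 5 ('+'=62): chars_in_quartet=2 acc=0xEFE bytes_emitted=3
After char 6 ('g'=32): chars_in_quartet=3 acc=0x3BFA0 bytes_emitted=3
After char 7 ('W'=22): chars_in_quartet=4 acc=0xEFE816 -> emit EF E8 16, reset; bytes_emitted=6
After char 8 ('2'=54): chars_in_quartet=1 acc=0x36 bytes_emitted=6
After char 9 ('7'=59): chars_in_quartet=2 acc=0xDBB bytes_emitted=6
After char 10 ('Q'=16): chars_in_quartet=3 acc=0x36ED0 bytes_emitted=6
After char 11 ('/'=63): chars_in_quartet=4 acc=0xDBB43F -> emit DB B4 3F, reset; bytes_emitted=9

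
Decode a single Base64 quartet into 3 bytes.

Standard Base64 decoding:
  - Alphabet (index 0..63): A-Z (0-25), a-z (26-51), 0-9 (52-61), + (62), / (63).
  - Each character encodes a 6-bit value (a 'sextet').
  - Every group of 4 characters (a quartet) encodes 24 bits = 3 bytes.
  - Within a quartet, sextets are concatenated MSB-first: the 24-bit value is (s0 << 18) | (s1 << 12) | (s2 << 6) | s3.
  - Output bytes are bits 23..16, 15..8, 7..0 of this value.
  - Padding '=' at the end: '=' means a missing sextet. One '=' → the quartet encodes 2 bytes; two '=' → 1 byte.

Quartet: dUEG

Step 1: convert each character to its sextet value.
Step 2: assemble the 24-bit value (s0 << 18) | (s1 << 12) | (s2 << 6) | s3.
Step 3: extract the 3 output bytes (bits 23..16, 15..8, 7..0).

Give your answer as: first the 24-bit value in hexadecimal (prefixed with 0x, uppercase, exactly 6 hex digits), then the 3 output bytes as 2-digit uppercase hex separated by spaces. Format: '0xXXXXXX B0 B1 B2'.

Answer: 0x754106 75 41 06

Derivation:
Sextets: d=29, U=20, E=4, G=6
24-bit: (29<<18) | (20<<12) | (4<<6) | 6
      = 0x740000 | 0x014000 | 0x000100 | 0x000006
      = 0x754106
Bytes: (v>>16)&0xFF=75, (v>>8)&0xFF=41, v&0xFF=06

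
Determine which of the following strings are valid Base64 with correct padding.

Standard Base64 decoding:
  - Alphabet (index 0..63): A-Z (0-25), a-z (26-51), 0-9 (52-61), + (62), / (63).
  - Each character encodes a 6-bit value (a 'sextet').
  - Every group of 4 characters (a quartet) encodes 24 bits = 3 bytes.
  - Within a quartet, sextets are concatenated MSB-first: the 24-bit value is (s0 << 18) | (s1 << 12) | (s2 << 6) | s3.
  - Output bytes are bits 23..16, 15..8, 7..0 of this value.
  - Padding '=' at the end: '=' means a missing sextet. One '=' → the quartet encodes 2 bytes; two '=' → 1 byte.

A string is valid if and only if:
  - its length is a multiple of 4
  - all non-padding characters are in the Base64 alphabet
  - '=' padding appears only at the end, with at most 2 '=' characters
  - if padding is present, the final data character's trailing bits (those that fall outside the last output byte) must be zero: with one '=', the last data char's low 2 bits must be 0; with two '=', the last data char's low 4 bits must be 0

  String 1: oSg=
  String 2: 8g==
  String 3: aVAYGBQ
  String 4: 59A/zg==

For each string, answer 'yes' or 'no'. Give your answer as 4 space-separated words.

String 1: 'oSg=' → valid
String 2: '8g==' → valid
String 3: 'aVAYGBQ' → invalid (len=7 not mult of 4)
String 4: '59A/zg==' → valid

Answer: yes yes no yes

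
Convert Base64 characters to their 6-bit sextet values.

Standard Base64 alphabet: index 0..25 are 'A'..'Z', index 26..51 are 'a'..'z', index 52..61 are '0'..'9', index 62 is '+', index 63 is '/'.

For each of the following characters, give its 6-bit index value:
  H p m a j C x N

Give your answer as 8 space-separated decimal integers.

'H': A..Z range, ord('H') − ord('A') = 7
'p': a..z range, 26 + ord('p') − ord('a') = 41
'm': a..z range, 26 + ord('m') − ord('a') = 38
'a': a..z range, 26 + ord('a') − ord('a') = 26
'j': a..z range, 26 + ord('j') − ord('a') = 35
'C': A..Z range, ord('C') − ord('A') = 2
'x': a..z range, 26 + ord('x') − ord('a') = 49
'N': A..Z range, ord('N') − ord('A') = 13

Answer: 7 41 38 26 35 2 49 13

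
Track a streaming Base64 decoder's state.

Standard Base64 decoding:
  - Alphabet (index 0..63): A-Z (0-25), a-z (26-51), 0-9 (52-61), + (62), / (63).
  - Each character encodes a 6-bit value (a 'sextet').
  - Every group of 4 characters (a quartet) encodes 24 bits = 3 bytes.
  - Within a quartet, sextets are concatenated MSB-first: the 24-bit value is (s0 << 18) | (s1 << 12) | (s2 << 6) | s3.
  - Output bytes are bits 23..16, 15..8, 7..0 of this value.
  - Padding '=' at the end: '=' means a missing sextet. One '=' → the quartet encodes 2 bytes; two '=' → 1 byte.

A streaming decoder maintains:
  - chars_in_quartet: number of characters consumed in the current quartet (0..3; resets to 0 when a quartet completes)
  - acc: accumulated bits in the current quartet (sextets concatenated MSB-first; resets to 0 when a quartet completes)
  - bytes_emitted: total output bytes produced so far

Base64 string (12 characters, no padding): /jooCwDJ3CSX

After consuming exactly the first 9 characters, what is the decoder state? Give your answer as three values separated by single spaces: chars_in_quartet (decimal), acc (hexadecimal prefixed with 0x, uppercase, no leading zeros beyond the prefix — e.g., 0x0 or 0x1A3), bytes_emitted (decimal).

After char 0 ('/'=63): chars_in_quartet=1 acc=0x3F bytes_emitted=0
After char 1 ('j'=35): chars_in_quartet=2 acc=0xFE3 bytes_emitted=0
After char 2 ('o'=40): chars_in_quartet=3 acc=0x3F8E8 bytes_emitted=0
After char 3 ('o'=40): chars_in_quartet=4 acc=0xFE3A28 -> emit FE 3A 28, reset; bytes_emitted=3
After char 4 ('C'=2): chars_in_quartet=1 acc=0x2 bytes_emitted=3
After char 5 ('w'=48): chars_in_quartet=2 acc=0xB0 bytes_emitted=3
After char 6 ('D'=3): chars_in_quartet=3 acc=0x2C03 bytes_emitted=3
After char 7 ('J'=9): chars_in_quartet=4 acc=0xB00C9 -> emit 0B 00 C9, reset; bytes_emitted=6
After char 8 ('3'=55): chars_in_quartet=1 acc=0x37 bytes_emitted=6

Answer: 1 0x37 6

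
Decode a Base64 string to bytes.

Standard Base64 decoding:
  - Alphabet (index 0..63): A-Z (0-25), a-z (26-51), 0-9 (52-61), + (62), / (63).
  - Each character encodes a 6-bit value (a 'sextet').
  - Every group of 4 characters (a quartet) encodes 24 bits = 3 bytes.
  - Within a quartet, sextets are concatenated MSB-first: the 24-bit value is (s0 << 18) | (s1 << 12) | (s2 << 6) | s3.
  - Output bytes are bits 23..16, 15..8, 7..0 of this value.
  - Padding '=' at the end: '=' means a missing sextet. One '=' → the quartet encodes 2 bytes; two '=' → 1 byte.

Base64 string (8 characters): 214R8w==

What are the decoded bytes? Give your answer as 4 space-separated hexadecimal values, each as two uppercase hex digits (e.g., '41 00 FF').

After char 0 ('2'=54): chars_in_quartet=1 acc=0x36 bytes_emitted=0
After char 1 ('1'=53): chars_in_quartet=2 acc=0xDB5 bytes_emitted=0
After char 2 ('4'=56): chars_in_quartet=3 acc=0x36D78 bytes_emitted=0
After char 3 ('R'=17): chars_in_quartet=4 acc=0xDB5E11 -> emit DB 5E 11, reset; bytes_emitted=3
After char 4 ('8'=60): chars_in_quartet=1 acc=0x3C bytes_emitted=3
After char 5 ('w'=48): chars_in_quartet=2 acc=0xF30 bytes_emitted=3
Padding '==': partial quartet acc=0xF30 -> emit F3; bytes_emitted=4

Answer: DB 5E 11 F3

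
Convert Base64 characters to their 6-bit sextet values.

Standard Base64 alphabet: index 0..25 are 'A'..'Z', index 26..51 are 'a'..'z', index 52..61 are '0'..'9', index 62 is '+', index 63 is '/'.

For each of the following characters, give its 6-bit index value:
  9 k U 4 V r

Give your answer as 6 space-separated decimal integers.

Answer: 61 36 20 56 21 43

Derivation:
'9': 0..9 range, 52 + ord('9') − ord('0') = 61
'k': a..z range, 26 + ord('k') − ord('a') = 36
'U': A..Z range, ord('U') − ord('A') = 20
'4': 0..9 range, 52 + ord('4') − ord('0') = 56
'V': A..Z range, ord('V') − ord('A') = 21
'r': a..z range, 26 + ord('r') − ord('a') = 43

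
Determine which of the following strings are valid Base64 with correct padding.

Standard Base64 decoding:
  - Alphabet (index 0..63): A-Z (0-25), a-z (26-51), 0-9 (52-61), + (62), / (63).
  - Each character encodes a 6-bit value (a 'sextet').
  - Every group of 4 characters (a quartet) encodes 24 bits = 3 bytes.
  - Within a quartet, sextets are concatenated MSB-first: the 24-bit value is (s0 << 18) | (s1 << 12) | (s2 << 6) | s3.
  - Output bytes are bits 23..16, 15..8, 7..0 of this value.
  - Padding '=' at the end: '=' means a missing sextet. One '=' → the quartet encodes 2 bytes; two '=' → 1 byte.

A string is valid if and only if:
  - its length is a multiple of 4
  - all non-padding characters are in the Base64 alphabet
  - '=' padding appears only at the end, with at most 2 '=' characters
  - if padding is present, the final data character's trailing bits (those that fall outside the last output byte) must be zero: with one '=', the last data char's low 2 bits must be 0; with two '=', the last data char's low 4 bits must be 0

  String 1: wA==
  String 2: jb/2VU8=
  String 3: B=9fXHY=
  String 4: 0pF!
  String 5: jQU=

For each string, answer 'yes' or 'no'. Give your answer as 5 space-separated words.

String 1: 'wA==' → valid
String 2: 'jb/2VU8=' → valid
String 3: 'B=9fXHY=' → invalid (bad char(s): ['=']; '=' in middle)
String 4: '0pF!' → invalid (bad char(s): ['!'])
String 5: 'jQU=' → valid

Answer: yes yes no no yes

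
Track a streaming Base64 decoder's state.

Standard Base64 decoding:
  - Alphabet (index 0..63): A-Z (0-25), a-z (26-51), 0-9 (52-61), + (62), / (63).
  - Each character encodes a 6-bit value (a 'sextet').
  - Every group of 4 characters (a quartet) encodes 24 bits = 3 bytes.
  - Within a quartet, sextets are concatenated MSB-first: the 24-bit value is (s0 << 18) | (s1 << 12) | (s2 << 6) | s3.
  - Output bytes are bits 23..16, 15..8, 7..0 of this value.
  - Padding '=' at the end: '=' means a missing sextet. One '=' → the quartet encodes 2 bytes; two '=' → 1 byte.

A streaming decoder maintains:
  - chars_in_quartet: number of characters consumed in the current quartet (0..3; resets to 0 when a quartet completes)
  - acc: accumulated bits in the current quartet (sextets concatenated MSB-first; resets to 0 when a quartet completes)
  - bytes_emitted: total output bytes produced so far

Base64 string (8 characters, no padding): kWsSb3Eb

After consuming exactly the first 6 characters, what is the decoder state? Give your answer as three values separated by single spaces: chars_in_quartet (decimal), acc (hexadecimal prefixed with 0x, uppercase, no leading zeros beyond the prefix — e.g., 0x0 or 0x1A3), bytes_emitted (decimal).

Answer: 2 0x6F7 3

Derivation:
After char 0 ('k'=36): chars_in_quartet=1 acc=0x24 bytes_emitted=0
After char 1 ('W'=22): chars_in_quartet=2 acc=0x916 bytes_emitted=0
After char 2 ('s'=44): chars_in_quartet=3 acc=0x245AC bytes_emitted=0
After char 3 ('S'=18): chars_in_quartet=4 acc=0x916B12 -> emit 91 6B 12, reset; bytes_emitted=3
After char 4 ('b'=27): chars_in_quartet=1 acc=0x1B bytes_emitted=3
After char 5 ('3'=55): chars_in_quartet=2 acc=0x6F7 bytes_emitted=3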